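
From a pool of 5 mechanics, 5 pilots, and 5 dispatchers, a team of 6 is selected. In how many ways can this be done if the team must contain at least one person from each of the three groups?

4375

With no constraint there are C(15,6) = 5005 possible selections.
Selections missing a whole group: no mechanics → C(10,6) = 210; no pilots → C(10,6) = 210; no dispatchers → C(10,6) = 210.
Add back selections omitting two groups (i.e. drawn from a single group): C(5,6) + C(5,6) + C(5,6) = 0.
By inclusion–exclusion: 5005 − 630 + 0 = 4375.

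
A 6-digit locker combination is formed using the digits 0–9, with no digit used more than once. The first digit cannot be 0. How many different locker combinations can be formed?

136080

The first digit has 10−1 = 9 choices (anything except 0).
The remaining 5 digits are filled from the other 9 symbols without repetition: 9 × 8 × 7 × 6 × 5 = 15120.
Total: 9 × 15120 = 136080.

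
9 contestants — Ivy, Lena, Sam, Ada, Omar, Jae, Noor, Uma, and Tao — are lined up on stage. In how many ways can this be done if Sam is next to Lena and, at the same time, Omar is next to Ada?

Treat {Sam,Lena} as one block (2 orders) and {Omar,Ada} as another (2 orders).
That leaves 7 units to arrange: 2 × 2 × 7! = 4 × 5040 = 20160.

20160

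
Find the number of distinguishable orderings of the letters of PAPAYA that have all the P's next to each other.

Treat the 2 copies of P as a single block. The multiset to arrange is then {PP, A, A, A, Y}, 5 items in all.
That gives (5)!/(3!) = 20 arrangements.

20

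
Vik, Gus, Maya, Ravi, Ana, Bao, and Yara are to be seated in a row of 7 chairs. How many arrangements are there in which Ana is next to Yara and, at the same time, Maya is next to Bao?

Treat {Ana,Yara} as one block (2 orders) and {Maya,Bao} as another (2 orders).
That leaves 5 units to arrange: 2 × 2 × 5! = 4 × 120 = 480.

480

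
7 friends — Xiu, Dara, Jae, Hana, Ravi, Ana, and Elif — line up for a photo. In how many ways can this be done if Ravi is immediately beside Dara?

Treat {Ravi, Dara} as a single unit. There are 6 units to order, and the pair itself can be ordered 2 ways.
That gives 2 × 6! = 2 × 720 = 1440.

1440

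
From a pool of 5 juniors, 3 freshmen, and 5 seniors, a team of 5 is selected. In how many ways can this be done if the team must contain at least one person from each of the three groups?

Total 5-person selections from all 13: C(13,5) = 1287.
Subtract selections that omit an entire group: no juniors → C(8,5) = 56; no freshmen → C(10,5) = 252; no seniors → C(8,5) = 56.
Add back selections omitting two groups (i.e. drawn from a single group): C(5,5) + C(3,5) + C(5,5) = 2.
By inclusion–exclusion: 1287 − 364 + 2 = 925.

925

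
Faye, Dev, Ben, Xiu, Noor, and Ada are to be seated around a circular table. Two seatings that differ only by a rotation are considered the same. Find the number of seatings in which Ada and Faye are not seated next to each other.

All circular seatings of 6 people number (5)! = 120.
Those with Ada next to Faye: fuse the pair into one unit and seat 5 units around a circle — 2·(4)! = 48.
Subtracting, 120 − 48 = 72.

72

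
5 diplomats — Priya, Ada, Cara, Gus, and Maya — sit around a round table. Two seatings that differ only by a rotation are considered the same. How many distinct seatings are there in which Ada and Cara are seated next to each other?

Glue Ada and Cara into a block (2 internal orders). Seating 4 units around a circle gives (3)! arrangements.
So 2 × (3)! = 2 × 6 = 12.

12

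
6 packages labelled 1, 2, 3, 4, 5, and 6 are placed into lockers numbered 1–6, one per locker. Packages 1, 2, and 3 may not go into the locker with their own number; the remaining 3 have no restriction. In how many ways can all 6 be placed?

426

Let Aᵢ (for i ∈ {1, 2, 3}) be the placements that put package i in its forbidden locker. Any j of these fix j positions, leaving (6−j)! ways to fill the rest, and there are C(3,j) ways to pick which j.
By inclusion–exclusion, the number of valid placements is Σ_{j=0}^{3} (−1)^j C(3,j)·(6−j)!.
Computing: 720 − 360 + 72 − 6 = 426.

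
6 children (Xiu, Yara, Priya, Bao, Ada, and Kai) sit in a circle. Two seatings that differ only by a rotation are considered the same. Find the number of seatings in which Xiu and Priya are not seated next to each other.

All circular seatings of 6 people number (5)! = 120.
Seatings with Xiu beside Priya: treat them as a block with 2 internal orders, giving 2 × (4)! = 48.
Subtracting, 120 − 48 = 72.

72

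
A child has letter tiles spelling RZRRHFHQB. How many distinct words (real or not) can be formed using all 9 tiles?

30240

The 9 letters of RZRRHFHQB have repeats: H appearing twice and R appearing 3 times.
So there are 9! / (3!·2!) = 30240 distinguishable arrangements.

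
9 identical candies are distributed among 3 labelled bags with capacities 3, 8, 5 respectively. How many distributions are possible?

23

Ignoring the caps, the number of non-negative solutions to x_1+…+x_3 = 9 is C(11,2) = 55.
Subtract solutions that violate a single cap (substitute x_i' = x_i − (cap_i+1)): x_1 ≥ 4 gives C(7,2) = 21; x_2 ≥ 9 gives C(2,2) = 1; x_3 ≥ 6 gives C(5,2) = 10. Together 32.
No two caps can be exceeded simultaneously, so the pair terms are all 0.
By inclusion–exclusion the count is 55 − 32 + 0 = 23.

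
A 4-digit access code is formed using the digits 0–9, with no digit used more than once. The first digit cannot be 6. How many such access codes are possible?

4536

The first digit has 10−1 = 9 choices (anything except 6).
The remaining 3 digits are filled from the other 9 symbols without repetition: 9 × 8 × 7 = 504.
Total: 9 × 504 = 4536.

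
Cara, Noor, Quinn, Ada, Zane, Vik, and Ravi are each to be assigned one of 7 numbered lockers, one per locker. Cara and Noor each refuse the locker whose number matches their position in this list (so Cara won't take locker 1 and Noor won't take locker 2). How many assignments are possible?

Let Aᵢ (for i ∈ {1, 2}) be the placements that put person i in their forbidden locker. Any j of these fix j positions, leaving (7−j)! ways to fill the rest, and there are C(2,j) ways to pick which j.
By inclusion–exclusion, the number of valid placements is Σ_{j=0}^{2} (−1)^j C(2,j)·(7−j)!.
Computing: 5040 − 1440 + 120 = 3720.

3720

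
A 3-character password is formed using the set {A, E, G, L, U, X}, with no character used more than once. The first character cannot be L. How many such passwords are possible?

The first character has 6−1 = 5 choices (anything except L).
The remaining 2 characters are filled from the other 5 symbols without repetition: 5 × 4 = 20.
Total: 5 × 20 = 100.

100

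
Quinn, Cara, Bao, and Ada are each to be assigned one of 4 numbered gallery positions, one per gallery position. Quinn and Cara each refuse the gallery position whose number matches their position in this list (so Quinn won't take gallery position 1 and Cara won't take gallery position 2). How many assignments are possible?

14

Let Aᵢ (for i ∈ {1, 2}) be the placements that put person i in their forbidden gallery position. Any j of these fix j positions, leaving (4−j)! ways to fill the rest, and there are C(2,j) ways to pick which j.
By inclusion–exclusion, the number of valid placements is Σ_{j=0}^{2} (−1)^j C(2,j)·(4−j)!.
Computing: 24 − 12 + 2 = 14.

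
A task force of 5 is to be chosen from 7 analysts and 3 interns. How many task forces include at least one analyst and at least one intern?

With no constraint there are C(10,5) = 252 possible selections.
Selections missing a whole group: no analysts → C(3,5) = 0; no interns → C(7,5) = 21.
Both groups omitted at once is impossible, so 252 − 21 = 231.

231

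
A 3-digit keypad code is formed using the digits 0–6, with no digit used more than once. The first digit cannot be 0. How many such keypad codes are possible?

180

The first digit has 7−1 = 6 choices (anything except 0).
The remaining 2 digits are filled from the other 6 symbols without repetition: 6 × 5 = 30.
Total: 6 × 30 = 180.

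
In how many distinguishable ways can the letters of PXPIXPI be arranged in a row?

210

PXPIXPI has 7 letters with I appearing twice, P appearing 3 times, and X appearing twice.
The number of distinct arrangements is 7!/(3!·2!·2!) = 5040/24 = 210.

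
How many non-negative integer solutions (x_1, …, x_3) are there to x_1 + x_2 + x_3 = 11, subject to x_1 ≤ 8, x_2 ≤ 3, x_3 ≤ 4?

14

By stars and bars, unrestricted non-negative solutions to x_1+…+x_3 = 11 number C(11+2,2) = 78.
Subtract solutions that violate a single cap (substitute x_i' = x_i − (cap_i+1)): x_1 ≥ 9 gives C(4,2) = 6; x_2 ≥ 4 gives C(9,2) = 36; x_3 ≥ 5 gives C(8,2) = 28. Together 70.
Add back pairs where two caps are both exceeded: 0 + 0 + 6 = 6.
By inclusion–exclusion the count is 78 − 70 + 6 = 14.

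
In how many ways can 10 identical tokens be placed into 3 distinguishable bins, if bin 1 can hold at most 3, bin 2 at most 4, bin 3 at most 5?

6

Ignoring the caps, the number of non-negative solutions to x_1+…+x_3 = 10 is C(12,2) = 66.
Subtract solutions that violate a single cap (substitute x_i' = x_i − (cap_i+1)): x_1 ≥ 4 gives C(8,2) = 28; x_2 ≥ 5 gives C(7,2) = 21; x_3 ≥ 6 gives C(6,2) = 15. Together 64.
Add back pairs where two caps are both exceeded: 3 + 1 + 0 = 4.
By inclusion–exclusion the count is 66 − 64 + 4 = 6.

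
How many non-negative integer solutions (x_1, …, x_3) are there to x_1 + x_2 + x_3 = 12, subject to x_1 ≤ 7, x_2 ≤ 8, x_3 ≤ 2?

Ignoring the caps, the number of non-negative solutions to x_1+…+x_3 = 12 is C(14,2) = 91.
Subtract solutions that violate a single cap (substitute x_i' = x_i − (cap_i+1)): x_1 ≥ 8 gives C(6,2) = 15; x_2 ≥ 9 gives C(5,2) = 10; x_3 ≥ 3 gives C(11,2) = 55. Together 80.
Add back pairs where two caps are both exceeded: 0 + 3 + 1 = 4.
By inclusion–exclusion the count is 91 − 80 + 4 = 15.

15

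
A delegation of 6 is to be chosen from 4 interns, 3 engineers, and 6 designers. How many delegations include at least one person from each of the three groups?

1416

With no constraint there are C(13,6) = 1716 possible selections.
Subtract selections that omit an entire group: no interns → C(9,6) = 84; no engineers → C(10,6) = 210; no designers → C(7,6) = 7.
Add back selections omitting two groups (i.e. drawn from a single group): C(4,6) + C(3,6) + C(6,6) = 1.
By inclusion–exclusion: 1716 − 301 + 1 = 1416.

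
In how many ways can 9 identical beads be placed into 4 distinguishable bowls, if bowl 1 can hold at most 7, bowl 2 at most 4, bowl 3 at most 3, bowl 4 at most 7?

By stars and bars, unrestricted non-negative solutions to x_1+…+x_4 = 9 number C(9+3,3) = 220.
Subtract solutions that violate a single cap (substitute x_i' = x_i − (cap_i+1)): x_1 ≥ 8 gives C(4,3) = 4; x_2 ≥ 5 gives C(7,3) = 35; x_3 ≥ 4 gives C(8,3) = 56; x_4 ≥ 8 gives C(4,3) = 4. Together 99.
Add back pairs where two caps are both exceeded: 0 + 0 + 0 + 1 + 0 + 0 = 1.
By inclusion–exclusion the count is 220 − 99 + 1 = 122.

122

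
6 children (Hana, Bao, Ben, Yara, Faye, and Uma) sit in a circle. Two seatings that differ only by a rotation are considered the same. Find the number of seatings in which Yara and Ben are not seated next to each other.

All circular seatings of 6 people number (5)! = 120.
Those with Yara next to Ben: fuse the pair into one unit and seat 5 units around a circle — 2·(4)! = 48.
Subtracting, 120 − 48 = 72.

72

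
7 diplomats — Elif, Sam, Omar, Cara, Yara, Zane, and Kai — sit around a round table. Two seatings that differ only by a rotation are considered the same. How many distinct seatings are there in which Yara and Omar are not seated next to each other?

All circular seatings of 7 people number (6)! = 720.
Seatings with Yara beside Omar: treat them as a block with 2 internal orders, giving 2 × (5)! = 240.
Subtracting, 720 − 240 = 480.

480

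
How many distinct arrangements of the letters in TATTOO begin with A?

10

With the first slot taken by A, it remains to arrange the other 5 letters (TTTOO).
Those 5 letters have O appearing twice and T appearing 3 times, giving (5)!/(3!·2!) = 10.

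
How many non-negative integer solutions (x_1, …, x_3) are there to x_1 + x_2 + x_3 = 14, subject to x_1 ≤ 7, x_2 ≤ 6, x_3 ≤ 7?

28

Ignoring the caps, the number of non-negative solutions to x_1+…+x_3 = 14 is C(16,2) = 120.
Subtract solutions that violate a single cap (substitute x_i' = x_i − (cap_i+1)): x_1 ≥ 8 gives C(8,2) = 28; x_2 ≥ 7 gives C(9,2) = 36; x_3 ≥ 8 gives C(8,2) = 28. Together 92.
No two caps can be exceeded simultaneously, so the pair terms are all 0.
By inclusion–exclusion the count is 120 − 92 + 0 = 28.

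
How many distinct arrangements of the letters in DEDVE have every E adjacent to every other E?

12

Treat the 2 copies of E as a single block. The multiset to arrange is then {EE, D, D, V}, 4 items in all.
That gives (4)!/(2!) = 12 arrangements.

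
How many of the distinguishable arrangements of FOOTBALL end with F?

1260

With the last slot taken by F, it remains to arrange the other 7 letters (OOTBALL).
Those 7 letters have L appearing twice and O appearing twice, giving (7)!/(2!·2!) = 1260.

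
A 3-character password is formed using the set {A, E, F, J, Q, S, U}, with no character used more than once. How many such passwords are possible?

210

Choose and order 3 of the 7 symbols: the first character has 7 options, the next 6, then 5.
That product is 7 × 6 × 5 = 210.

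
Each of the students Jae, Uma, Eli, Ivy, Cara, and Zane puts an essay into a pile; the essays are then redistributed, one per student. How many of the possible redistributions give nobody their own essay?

265

Let Aᵢ be the assignments in which student i gets their own essay. We want the size of the complement of A₁∪…∪A_6.
By inclusion–exclusion this is Σ_{j=0}^{6} (−1)^j C(6,j)·(6−j)!.
Computing: 720 − 720 + 360 − 120 + 30 − 6 + 1 = 265.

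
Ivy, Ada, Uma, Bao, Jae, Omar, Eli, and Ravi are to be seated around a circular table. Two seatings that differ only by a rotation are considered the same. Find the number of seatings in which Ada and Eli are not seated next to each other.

Without the restriction there are (7)! = 5040 seatings.
Those with Ada next to Eli: fuse the pair into one unit and seat 7 units around a circle — 2·(6)! = 1440.
Subtracting, 5040 − 1440 = 3600.

3600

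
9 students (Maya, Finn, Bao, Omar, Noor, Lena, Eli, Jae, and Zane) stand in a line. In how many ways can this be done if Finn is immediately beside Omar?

Treat {Finn, Omar} as a single unit. There are 8 units to order, and the pair itself can be ordered 2 ways.
That gives 2 × 8! = 2 × 40320 = 80640.

80640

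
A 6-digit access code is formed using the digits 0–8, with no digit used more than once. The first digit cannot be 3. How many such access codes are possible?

The first digit has 9−1 = 8 choices (anything except 3).
The remaining 5 digits are filled from the other 8 symbols without repetition: 8 × 7 × 6 × 5 × 4 = 6720.
Total: 8 × 6720 = 53760.

53760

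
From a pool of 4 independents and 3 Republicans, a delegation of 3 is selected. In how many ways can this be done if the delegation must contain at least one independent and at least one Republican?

30

With no constraint there are C(7,3) = 35 possible selections.
Subtract selections that omit an entire group: no independents → C(3,3) = 1; no Republicans → C(4,3) = 4.
Both groups omitted at once is impossible, so 35 − 5 = 30.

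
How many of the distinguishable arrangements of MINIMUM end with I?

120

Fix I in the last position and arrange the remaining 6 letters.
Those 6 letters have M appearing 3 times, giving (6)!/(3!) = 120.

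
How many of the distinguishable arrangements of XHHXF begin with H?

12

Fix H in the first position and arrange the remaining 4 letters.
Those 4 letters have X appearing twice, giving (4)!/(2!) = 12.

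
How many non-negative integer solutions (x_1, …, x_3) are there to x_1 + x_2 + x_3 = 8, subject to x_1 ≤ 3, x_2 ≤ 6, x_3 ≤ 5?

21

Ignoring the caps, the number of non-negative solutions to x_1+…+x_3 = 8 is C(10,2) = 45.
Subtract solutions that violate a single cap (substitute x_i' = x_i − (cap_i+1)): x_1 ≥ 4 gives C(6,2) = 15; x_2 ≥ 7 gives C(3,2) = 3; x_3 ≥ 6 gives C(4,2) = 6. Together 24.
No two caps can be exceeded simultaneously, so the pair terms are all 0.
By inclusion–exclusion the count is 45 − 24 + 0 = 21.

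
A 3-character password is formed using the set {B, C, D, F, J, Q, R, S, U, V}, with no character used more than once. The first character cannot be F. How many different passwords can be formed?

648

The first character has 10−1 = 9 choices (anything except F).
The remaining 2 characters are filled from the other 9 symbols without repetition: 9 × 8 = 72.
Total: 9 × 72 = 648.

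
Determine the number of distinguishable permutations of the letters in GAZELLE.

1260

Letter multiplicities in GAZELLE: A×1, E×2, G×1, L×2, Z×1.
Dividing 7! = 5040 by 2!·2! = 4 for the repeated letters gives 1260.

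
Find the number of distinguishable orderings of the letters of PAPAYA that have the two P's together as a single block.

Treat the 2 copies of P as a single block. The multiset to arrange is then {PP, A, A, A, Y}, 5 items in all.
That gives (5)!/(3!) = 20 arrangements.

20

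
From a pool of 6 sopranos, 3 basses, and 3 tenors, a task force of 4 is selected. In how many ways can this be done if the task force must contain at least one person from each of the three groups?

Unrestricted: C(12,4) = 495 ways to pick any 4 of the 12.
Subtract selections that omit an entire group: no sopranos → C(6,4) = 15; no basses → C(9,4) = 126; no tenors → C(9,4) = 126.
Add back selections omitting two groups (i.e. drawn from a single group): C(6,4) + C(3,4) + C(3,4) = 15.
By inclusion–exclusion: 495 − 267 + 15 = 243.

243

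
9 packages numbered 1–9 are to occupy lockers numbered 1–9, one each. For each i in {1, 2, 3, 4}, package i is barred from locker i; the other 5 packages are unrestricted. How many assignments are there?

Let Aᵢ (for 1 ≤ i ≤ 4) be the placements that put package i in its forbidden locker. Any j of these fix j positions, leaving (9−j)! ways to fill the rest, and there are C(4,j) ways to pick which j.
By inclusion–exclusion, the number of valid placements is Σ_{j=0}^{4} (−1)^j C(4,j)·(9−j)!.
Computing: 362880 − 161280 + 30240 − 2880 + 120 = 229080.

229080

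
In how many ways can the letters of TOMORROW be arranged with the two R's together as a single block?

Treat the 2 copies of R as a single block. The multiset to arrange is then {RR, M, O, O, O, T, W}, 7 items in all.
That gives (7)!/(3!) = 840 arrangements.

840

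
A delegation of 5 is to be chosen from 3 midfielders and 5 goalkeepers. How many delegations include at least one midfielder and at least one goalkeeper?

55

Total 5-person selections from all 8: C(8,5) = 56.
Selections missing a whole group: no midfielders → C(5,5) = 1; no goalkeepers → C(3,5) = 0.
Both groups omitted at once is impossible, so 56 − 1 = 55.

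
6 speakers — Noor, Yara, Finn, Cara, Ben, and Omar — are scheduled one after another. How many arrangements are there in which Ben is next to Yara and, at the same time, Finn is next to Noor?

Treat {Ben,Yara} as one block (2 orders) and {Finn,Noor} as another (2 orders).
That leaves 4 units to arrange: 2 × 2 × 4! = 4 × 24 = 96.

96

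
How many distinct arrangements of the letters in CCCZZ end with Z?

Fix Z in the last position and arrange the remaining 4 letters.
Those 4 letters have C appearing 3 times, giving (4)!/(3!) = 4.

4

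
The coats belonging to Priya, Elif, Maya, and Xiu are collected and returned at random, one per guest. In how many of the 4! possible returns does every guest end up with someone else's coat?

This is the derangement count D_4: permutations of 4 items with no fixed point.
By inclusion–exclusion this is Σ_{j=0}^{4} (−1)^j C(4,j)·(4−j)!.
Computing: 24 − 24 + 12 − 4 + 1 = 9.

9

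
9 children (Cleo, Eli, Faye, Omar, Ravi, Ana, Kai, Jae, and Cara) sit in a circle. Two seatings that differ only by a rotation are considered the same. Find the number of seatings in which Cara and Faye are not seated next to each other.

30240

Without the restriction there are (8)! = 40320 seatings.
Those with Cara next to Faye: fuse the pair into one unit and seat 8 units around a circle — 2·(7)! = 10080.
Subtracting, 40320 − 10080 = 30240.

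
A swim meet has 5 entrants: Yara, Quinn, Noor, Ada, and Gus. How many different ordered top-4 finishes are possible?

120

There are 5 choices for 1st place, 4 for 2nd, and so on down to 2 for position 4.
That gives 5 × 4 × 3 × 2 = 120.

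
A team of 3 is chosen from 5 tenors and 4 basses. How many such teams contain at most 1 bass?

Split by how many basses are chosen (0 through 1).
Sum: C(4,0)·C(5,3) + C(4,1)·C(5,2) = 10 + 40 = 50.

50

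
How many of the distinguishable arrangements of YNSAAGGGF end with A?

Fix A in the last position and arrange the remaining 8 letters.
Those 8 letters have G appearing 3 times, giving (8)!/(3!) = 6720.

6720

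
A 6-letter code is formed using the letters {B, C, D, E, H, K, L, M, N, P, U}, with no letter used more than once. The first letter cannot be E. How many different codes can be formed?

302400

The first letter has 11−1 = 10 choices (anything except E).
The remaining 5 letters are filled from the other 10 symbols without repetition: 10 × 9 × 8 × 7 × 6 = 30240.
Total: 10 × 30240 = 302400.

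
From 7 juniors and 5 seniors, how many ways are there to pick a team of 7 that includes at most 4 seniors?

Split by how many seniors are chosen (0 through 4).
Sum: C(5,0)·C(7,7) + C(5,1)·C(7,6) + C(5,2)·C(7,5) + C(5,3)·C(7,4) + C(5,4)·C(7,3) = 1 + 35 + 210 + 350 + 175 = 771.

771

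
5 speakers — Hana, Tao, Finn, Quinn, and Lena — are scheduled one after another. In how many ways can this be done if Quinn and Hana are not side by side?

Of the 5! = 120 arrangements, those with Quinn and Hana adjacent number 2 × 4! = 48 (treat the pair as a block with 2 internal orders).
So 120 − 48 = 72 arrangements keep them apart.

72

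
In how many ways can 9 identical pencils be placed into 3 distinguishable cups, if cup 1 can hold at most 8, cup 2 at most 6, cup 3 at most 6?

Without the upper bounds there are C(11,2) = 55 ways to split 9 among 3 cups.
Subtract solutions that violate a single cap (substitute x_i' = x_i − (cap_i+1)): x_1 ≥ 9 gives C(2,2) = 1; x_2 ≥ 7 gives C(4,2) = 6; x_3 ≥ 7 gives C(4,2) = 6. Together 13.
No two caps can be exceeded simultaneously, so the pair terms are all 0.
By inclusion–exclusion the count is 55 − 13 + 0 = 42.

42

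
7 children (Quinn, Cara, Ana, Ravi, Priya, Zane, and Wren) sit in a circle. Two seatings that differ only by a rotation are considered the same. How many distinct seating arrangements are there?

Seat Quinn anywhere (absorbing the rotational symmetry), then permute the other 6: (6)! = 720.

720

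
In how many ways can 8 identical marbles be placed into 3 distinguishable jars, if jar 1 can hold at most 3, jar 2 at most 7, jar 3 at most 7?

28

Ignoring the caps, the number of non-negative solutions to x_1+…+x_3 = 8 is C(10,2) = 45.
Subtract solutions that violate a single cap (substitute x_i' = x_i − (cap_i+1)): x_1 ≥ 4 gives C(6,2) = 15; x_2 ≥ 8 gives C(2,2) = 1; x_3 ≥ 8 gives C(2,2) = 1. Together 17.
No two caps can be exceeded simultaneously, so the pair terms are all 0.
By inclusion–exclusion the count is 45 − 17 + 0 = 28.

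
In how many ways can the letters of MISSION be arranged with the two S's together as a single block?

360

Treat the 2 copies of S as a single block. The multiset to arrange is then {SS, I, I, M, N, O}, 6 items in all.
That gives (6)!/(2!) = 360 arrangements.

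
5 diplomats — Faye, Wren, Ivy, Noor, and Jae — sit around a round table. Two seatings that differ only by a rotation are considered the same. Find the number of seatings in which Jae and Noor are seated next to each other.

Treat {Jae, Noor} as one unit (2 internal orders) and seat the resulting 4 units around the table: (3)! circular arrangements.
So 2 × (3)! = 2 × 6 = 12.

12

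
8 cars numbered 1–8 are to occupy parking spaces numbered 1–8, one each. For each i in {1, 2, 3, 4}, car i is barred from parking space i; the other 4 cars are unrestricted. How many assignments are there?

24024

Let Aᵢ (for 1 ≤ i ≤ 4) be the placements that put car i in its forbidden parking space. Any j of these fix j positions, leaving (8−j)! ways to fill the rest, and there are C(4,j) ways to pick which j.
By inclusion–exclusion, the number of valid placements is Σ_{j=0}^{4} (−1)^j C(4,j)·(8−j)!.
Computing: 40320 − 20160 + 4320 − 480 + 24 = 24024.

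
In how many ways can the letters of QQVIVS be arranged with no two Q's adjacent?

120

There are 6!/(2!·2!) = 180 arrangements of QQVIVS in total.
Arrangements with the Q's together: treat QQ as one letter, giving (5)!/(2!) = 60.
Subtracting, 180 − 60 = 120 arrangements keep the Q's apart.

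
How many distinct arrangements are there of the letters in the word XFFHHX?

90

The 6 letters of XFFHHX have repeats: F appearing twice, H appearing twice, and X appearing twice.
The number of distinct arrangements is 6!/(2!·2!·2!) = 720/8 = 90.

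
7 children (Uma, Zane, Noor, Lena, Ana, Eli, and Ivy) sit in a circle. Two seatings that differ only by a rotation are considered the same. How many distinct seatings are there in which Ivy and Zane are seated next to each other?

Glue Ivy and Zane into a block (2 internal orders). Seating 6 units around a circle gives (5)! arrangements.
So 2 × (5)! = 2 × 120 = 240.

240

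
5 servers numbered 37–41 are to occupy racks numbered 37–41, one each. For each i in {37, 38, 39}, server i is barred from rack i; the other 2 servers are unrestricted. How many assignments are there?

Let Aᵢ (for i ∈ {37, 38, 39}) be the placements that put server i in its forbidden rack. Any j of these fix j positions, leaving (5−j)! ways to fill the rest, and there are C(3,j) ways to pick which j.
By inclusion–exclusion, the number of valid placements is Σ_{j=0}^{3} (−1)^j C(3,j)·(5−j)!.
Computing: 120 − 72 + 18 − 2 = 64.

64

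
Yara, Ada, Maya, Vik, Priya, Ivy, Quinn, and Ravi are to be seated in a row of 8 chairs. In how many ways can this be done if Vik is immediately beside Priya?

Place the 6 others and the Vik-Priya pair as 7 objects in a line; the pair has 2 internal arrangements.
That gives 2 × 7! = 2 × 5040 = 10080.

10080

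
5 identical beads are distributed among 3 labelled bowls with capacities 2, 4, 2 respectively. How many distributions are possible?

8

Ignoring the caps, the number of non-negative solutions to x_1+…+x_3 = 5 is C(7,2) = 21.
Subtract solutions that violate a single cap (substitute x_i' = x_i − (cap_i+1)): x_1 ≥ 3 gives C(4,2) = 6; x_2 ≥ 5 gives C(2,2) = 1; x_3 ≥ 3 gives C(4,2) = 6. Together 13.
No two caps can be exceeded simultaneously, so the pair terms are all 0.
By inclusion–exclusion the count is 21 − 13 + 0 = 8.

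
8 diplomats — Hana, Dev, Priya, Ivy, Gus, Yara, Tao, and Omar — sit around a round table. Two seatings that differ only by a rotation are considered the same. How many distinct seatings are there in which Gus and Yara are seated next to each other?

1440

Glue Gus and Yara into a block (2 internal orders). Seating 7 units around a circle gives (6)! arrangements.
So 2 × (6)! = 2 × 720 = 1440.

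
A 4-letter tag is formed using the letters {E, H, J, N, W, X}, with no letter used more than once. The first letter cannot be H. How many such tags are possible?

300

The first letter has 6−1 = 5 choices (anything except H).
The remaining 3 letters are filled from the other 5 symbols without repetition: 5 × 4 × 3 = 60.
Total: 5 × 60 = 300.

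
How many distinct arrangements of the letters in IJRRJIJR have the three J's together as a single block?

60

Treat the 3 copies of J as a single block. The multiset to arrange is then {JJJ, I, I, R, R, R}, 6 items in all.
That gives (6)!/(3!·2!) = 60 arrangements.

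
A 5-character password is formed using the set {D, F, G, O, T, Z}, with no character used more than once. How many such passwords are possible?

720

With no repetition, fill the 5 characters in order: 6 choices, then 5, down to 2.
That product is 6 × 5 × 4 × 3 × 2 = 720.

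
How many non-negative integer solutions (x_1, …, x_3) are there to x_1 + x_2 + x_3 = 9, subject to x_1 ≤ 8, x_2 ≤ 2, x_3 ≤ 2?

8

By stars and bars, unrestricted non-negative solutions to x_1+…+x_3 = 9 number C(9+2,2) = 55.
Subtract solutions that violate a single cap (substitute x_i' = x_i − (cap_i+1)): x_1 ≥ 9 gives C(2,2) = 1; x_2 ≥ 3 gives C(8,2) = 28; x_3 ≥ 3 gives C(8,2) = 28. Together 57.
Add back pairs where two caps are both exceeded: 0 + 0 + 10 = 10.
By inclusion–exclusion the count is 55 − 57 + 10 = 8.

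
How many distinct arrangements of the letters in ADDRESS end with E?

With the last slot taken by E, it remains to arrange the other 6 letters (ADDRSS).
Those 6 letters have D appearing twice and S appearing twice, giving (6)!/(2!·2!) = 180.

180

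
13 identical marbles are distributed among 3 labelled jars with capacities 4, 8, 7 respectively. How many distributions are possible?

25

Without the upper bounds there are C(15,2) = 105 ways to split 13 among 3 jars.
Subtract solutions that violate a single cap (substitute x_i' = x_i − (cap_i+1)): x_1 ≥ 5 gives C(10,2) = 45; x_2 ≥ 9 gives C(6,2) = 15; x_3 ≥ 8 gives C(7,2) = 21. Together 81.
Add back pairs where two caps are both exceeded: 0 + 1 + 0 = 1.
By inclusion–exclusion the count is 105 − 81 + 1 = 25.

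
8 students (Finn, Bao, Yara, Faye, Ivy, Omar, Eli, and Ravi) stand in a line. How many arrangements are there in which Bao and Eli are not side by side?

30240

Of the 8! = 40320 arrangements, those with Bao and Eli adjacent number 2 × 7! = 10080 (treat the pair as a block with 2 internal orders).
So 40320 − 10080 = 30240 arrangements keep them apart.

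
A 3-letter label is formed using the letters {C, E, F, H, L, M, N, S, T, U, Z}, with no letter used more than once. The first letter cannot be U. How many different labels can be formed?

900

The first letter has 11−1 = 10 choices (anything except U).
The remaining 2 letters are filled from the other 10 symbols without repetition: 10 × 9 = 90.
Total: 10 × 90 = 900.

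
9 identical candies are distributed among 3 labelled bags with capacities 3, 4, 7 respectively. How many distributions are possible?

17

Ignoring the caps, the number of non-negative solutions to x_1+…+x_3 = 9 is C(11,2) = 55.
Subtract solutions that violate a single cap (substitute x_i' = x_i − (cap_i+1)): x_1 ≥ 4 gives C(7,2) = 21; x_2 ≥ 5 gives C(6,2) = 15; x_3 ≥ 8 gives C(3,2) = 3. Together 39.
Add back pairs where two caps are both exceeded: 1 + 0 + 0 = 1.
By inclusion–exclusion the count is 55 − 39 + 1 = 17.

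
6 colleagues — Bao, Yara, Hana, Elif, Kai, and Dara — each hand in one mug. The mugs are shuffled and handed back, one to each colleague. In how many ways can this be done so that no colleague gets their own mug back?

265

This is the derangement count D_6: permutations of 6 items with no fixed point.
By inclusion–exclusion this is Σ_{j=0}^{6} (−1)^j C(6,j)·(6−j)!.
Computing: 720 − 720 + 360 − 120 + 30 − 6 + 1 = 265.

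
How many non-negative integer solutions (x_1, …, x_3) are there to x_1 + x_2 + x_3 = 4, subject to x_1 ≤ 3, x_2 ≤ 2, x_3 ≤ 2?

8

By stars and bars, unrestricted non-negative solutions to x_1+…+x_3 = 4 number C(4+2,2) = 15.
Subtract solutions that violate a single cap (substitute x_i' = x_i − (cap_i+1)): x_1 ≥ 4 gives C(2,2) = 1; x_2 ≥ 3 gives C(3,2) = 3; x_3 ≥ 3 gives C(3,2) = 3. Together 7.
No two caps can be exceeded simultaneously, so the pair terms are all 0.
By inclusion–exclusion the count is 15 − 7 + 0 = 8.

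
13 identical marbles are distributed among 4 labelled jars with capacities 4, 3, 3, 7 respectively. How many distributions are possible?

Without the upper bounds there are C(16,3) = 560 ways to split 13 among 4 jars.
Subtract solutions that violate a single cap (substitute x_i' = x_i − (cap_i+1)): x_1 ≥ 5 gives C(11,3) = 165; x_2 ≥ 4 gives C(12,3) = 220; x_3 ≥ 4 gives C(12,3) = 220; x_4 ≥ 8 gives C(8,3) = 56. Together 661.
Add back pairs where two caps are both exceeded: 35 + 35 + 1 + 56 + 4 + 4 = 135.
Subtract triples: 1 + 0 + 0 + 0 = 1.
By inclusion–exclusion the count is 560 − 661 + 135 − 1 = 33.

33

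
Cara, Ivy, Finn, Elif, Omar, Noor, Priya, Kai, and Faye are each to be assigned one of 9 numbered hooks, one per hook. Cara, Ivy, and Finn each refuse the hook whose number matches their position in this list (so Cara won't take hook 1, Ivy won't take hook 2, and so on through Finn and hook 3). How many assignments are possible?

256320

Let Aᵢ (for i ∈ {1, 2, 3}) be the placements that put person i in their forbidden hook. Any j of these fix j positions, leaving (9−j)! ways to fill the rest, and there are C(3,j) ways to pick which j.
By inclusion–exclusion, the number of valid placements is Σ_{j=0}^{3} (−1)^j C(3,j)·(9−j)!.
Computing: 362880 − 120960 + 15120 − 720 = 256320.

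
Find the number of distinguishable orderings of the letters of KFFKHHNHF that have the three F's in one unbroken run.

Treat the 3 copies of F as a single block. The multiset to arrange is then {FFF, H, H, H, K, K, N}, 7 items in all.
That gives (7)!/(3!·2!) = 420 arrangements.

420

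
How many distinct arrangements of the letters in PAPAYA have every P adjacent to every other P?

Treat the 2 copies of P as a single block. The multiset to arrange is then {PP, A, A, A, Y}, 5 items in all.
That gives (5)!/(3!) = 20 arrangements.

20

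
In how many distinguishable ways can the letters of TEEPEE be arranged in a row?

30

The 6 letters of TEEPEE have repeats: E appearing 4 times.
The number of distinct arrangements is 6!/(4!) = 720/24 = 30.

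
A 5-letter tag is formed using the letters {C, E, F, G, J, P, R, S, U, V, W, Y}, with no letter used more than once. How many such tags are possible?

95040

With no repetition, fill the 5 letters in order: 12 choices, then 11, down to 8.
That product is 12 × 11 × 10 × 9 × 8 = 95040.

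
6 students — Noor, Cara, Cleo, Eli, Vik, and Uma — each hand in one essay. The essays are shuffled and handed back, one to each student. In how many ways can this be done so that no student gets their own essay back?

Count assignments avoiding every fixed point. For any j of the 6 students fixed to their own essay, the other 6−j can be arranged in (6−j)! ways.
By inclusion–exclusion this is Σ_{j=0}^{6} (−1)^j C(6,j)·(6−j)!.
Computing: 720 − 720 + 360 − 120 + 30 − 6 + 1 = 265.

265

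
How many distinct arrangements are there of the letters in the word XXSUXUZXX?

XXSUXUZXX has 9 letters with U appearing twice and X appearing 5 times.
So there are 9! / (5!·2!) = 1512 distinguishable arrangements.

1512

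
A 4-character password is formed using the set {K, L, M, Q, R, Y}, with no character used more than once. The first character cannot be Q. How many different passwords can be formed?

The first character has 6−1 = 5 choices (anything except Q).
The remaining 3 characters are filled from the other 5 symbols without repetition: 5 × 4 × 3 = 60.
Total: 5 × 60 = 300.

300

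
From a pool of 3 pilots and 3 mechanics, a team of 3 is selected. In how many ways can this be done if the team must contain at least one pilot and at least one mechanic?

Total 3-person selections from all 6: C(6,3) = 20.
Selections missing a whole group: no pilots → C(3,3) = 1; no mechanics → C(3,3) = 1.
Both groups omitted at once is impossible, so 20 − 2 = 18.

18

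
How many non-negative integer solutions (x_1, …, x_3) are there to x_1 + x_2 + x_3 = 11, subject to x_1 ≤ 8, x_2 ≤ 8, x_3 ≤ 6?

51

By stars and bars, unrestricted non-negative solutions to x_1+…+x_3 = 11 number C(11+2,2) = 78.
Subtract solutions that violate a single cap (substitute x_i' = x_i − (cap_i+1)): x_1 ≥ 9 gives C(4,2) = 6; x_2 ≥ 9 gives C(4,2) = 6; x_3 ≥ 7 gives C(6,2) = 15. Together 27.
No two caps can be exceeded simultaneously, so the pair terms are all 0.
By inclusion–exclusion the count is 78 − 27 + 0 = 51.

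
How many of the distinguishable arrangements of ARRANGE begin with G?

180

With the first slot taken by G, it remains to arrange the other 6 letters (ARRANE).
Those 6 letters have A appearing twice and R appearing twice, giving (6)!/(2!·2!) = 180.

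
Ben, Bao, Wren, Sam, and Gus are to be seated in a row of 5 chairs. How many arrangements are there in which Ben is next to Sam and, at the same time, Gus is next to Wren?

Treat {Ben,Sam} as one block (2 orders) and {Gus,Wren} as another (2 orders).
That leaves 3 units to arrange: 2 × 2 × 3! = 4 × 6 = 24.

24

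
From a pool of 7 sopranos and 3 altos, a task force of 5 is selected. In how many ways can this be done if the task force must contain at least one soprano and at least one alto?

231

Unrestricted: C(10,5) = 252 ways to pick any 5 of the 10.
Selections missing a whole group: no sopranos → C(3,5) = 0; no altos → C(7,5) = 21.
Both groups omitted at once is impossible, so 252 − 21 = 231.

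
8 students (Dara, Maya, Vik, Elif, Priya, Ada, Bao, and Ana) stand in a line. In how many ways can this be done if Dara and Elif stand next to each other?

Treat {Dara, Elif} as a single unit. There are 7 units to order, and the pair itself can be ordered 2 ways.
That gives 2 × 7! = 2 × 5040 = 10080.

10080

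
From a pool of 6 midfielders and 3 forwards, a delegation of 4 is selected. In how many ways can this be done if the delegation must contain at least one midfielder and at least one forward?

111

Total 4-person selections from all 9: C(9,4) = 126.
Selections missing a whole group: no midfielders → C(3,4) = 0; no forwards → C(6,4) = 15.
Both groups omitted at once is impossible, so 126 − 15 = 111.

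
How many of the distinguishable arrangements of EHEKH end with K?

Fix K in the last position and arrange the remaining 4 letters.
Those 4 letters have E appearing twice and H appearing twice, giving (4)!/(2!·2!) = 6.

6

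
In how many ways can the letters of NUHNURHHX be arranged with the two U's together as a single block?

Treat the 2 copies of U as a single block. The multiset to arrange is then {UU, H, H, H, N, N, R, X}, 8 items in all.
That gives (8)!/(3!·2!) = 3360 arrangements.

3360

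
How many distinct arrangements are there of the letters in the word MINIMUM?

The 7 letters of MINIMUM have repeats: I appearing twice and M appearing 3 times.
The number of distinct arrangements is 7!/(3!·2!) = 5040/12 = 420.

420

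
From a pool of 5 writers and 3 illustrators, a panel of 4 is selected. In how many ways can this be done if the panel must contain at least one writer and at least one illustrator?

Total 4-person selections from all 8: C(8,4) = 70.
Subtract selections that omit an entire group: no writers → C(3,4) = 0; no illustrators → C(5,4) = 5.
Both groups omitted at once is impossible, so 70 − 5 = 65.

65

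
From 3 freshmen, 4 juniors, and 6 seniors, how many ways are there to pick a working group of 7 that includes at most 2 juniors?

1128

Split by how many juniors are chosen (0 through 2).
Sum: C(4,0)·C(9,7) + C(4,1)·C(9,6) + C(4,2)·C(9,5) = 36 + 336 + 756 = 1128.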